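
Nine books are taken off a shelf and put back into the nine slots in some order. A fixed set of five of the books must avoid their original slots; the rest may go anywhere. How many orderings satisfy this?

205056

Inclusion-exclusion on the 5 forbidden self-matches:
Σ_{j=0}^{5} (-1)^j C(5,j)(9-j)!
= C(5,0)·9! - C(5,1)·8! + C(5,2)·7! - C(5,3)·6! + C(5,4)·5! - C(5,5)·4!
= 362880 - 201600 + 50400 - 7200 + 600 - 24
= 205056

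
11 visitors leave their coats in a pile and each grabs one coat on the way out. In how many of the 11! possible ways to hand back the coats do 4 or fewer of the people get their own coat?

39770686

Sum C(11,i)·!(11-i) for i = 0..4:
  i=0: C(11,0)·!11 = 1·14684570 = 14684570
  i=1: C(11,1)·!10 = 11·1334961 = 14684571
  i=2: C(11,2)·!9 = 55·133496 = 7342280
  i=3: C(11,3)·!8 = 165·14833 = 2447445
  i=4: C(11,4)·!7 = 330·1854 = 611820
Total = 39770686.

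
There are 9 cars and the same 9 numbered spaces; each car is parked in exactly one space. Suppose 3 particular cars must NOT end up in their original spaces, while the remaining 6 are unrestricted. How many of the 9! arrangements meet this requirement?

256320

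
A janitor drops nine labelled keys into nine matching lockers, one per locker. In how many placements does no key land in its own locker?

The subfactorial !9 = [9!/e] (nearest integer).
9! = 362880, and 362880/e ≈ 133496.09, so !9 = 133496.

133496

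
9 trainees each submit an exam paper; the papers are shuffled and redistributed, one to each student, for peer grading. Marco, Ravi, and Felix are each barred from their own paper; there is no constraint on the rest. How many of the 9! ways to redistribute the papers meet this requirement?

Let A_j be the event that the j-th constrained one is fixed. By inclusion-exclusion over the 3 events:
Σ_{j=0}^{3} (-1)^j C(3,j)(9-j)!
= C(3,0)·9! - C(3,1)·8! + C(3,2)·7! - C(3,3)·6!
= 362880 - 120960 + 15120 - 720
= 256320

256320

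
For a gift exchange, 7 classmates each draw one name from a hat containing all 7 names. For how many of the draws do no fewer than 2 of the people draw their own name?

# with exactly i fixed is C(7,i)·!(7-i); sum over i=2..7:
  i=2: C(7,2)·!5 = 21·44 = 924
  i=3: C(7,3)·!4 = 35·9 = 315
  i=4: C(7,4)·!3 = 35·2 = 70
  i=5: C(7,5)·!2 = 21·1 = 21
  i=6: C(7,6)·!1 = 7·0 = 0
  i=7: C(7,7)·!0 = 1·1 = 1
Total = 1331.

1331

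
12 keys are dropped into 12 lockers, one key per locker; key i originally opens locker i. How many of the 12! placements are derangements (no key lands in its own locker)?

176214841

Use !n = n·!(n-1) + (-1)^n.
!12 = 12·14684570 + 1 = 176214841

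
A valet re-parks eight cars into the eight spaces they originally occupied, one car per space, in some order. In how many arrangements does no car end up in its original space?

14833

Use !n = (n-1)(!(n-1) + !(n-2)).
!8 = 7·(1854 + 265) = 7·2119 = 14833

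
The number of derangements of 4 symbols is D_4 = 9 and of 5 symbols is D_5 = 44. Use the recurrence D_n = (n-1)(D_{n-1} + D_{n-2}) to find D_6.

D_6 = (6-1)·(D_5 + D_4) = 5·(44 + 9) = 5·53 = 265.

265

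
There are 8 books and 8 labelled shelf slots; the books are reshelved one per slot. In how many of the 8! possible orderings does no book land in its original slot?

14833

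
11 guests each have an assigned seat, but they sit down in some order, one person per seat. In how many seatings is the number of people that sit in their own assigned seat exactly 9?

Choose which 9 of the 11 are fixed: C(11,9) = 55.
The other 2 form a derangement: !2 = 1.
Total: 55 × 1 = 55.

55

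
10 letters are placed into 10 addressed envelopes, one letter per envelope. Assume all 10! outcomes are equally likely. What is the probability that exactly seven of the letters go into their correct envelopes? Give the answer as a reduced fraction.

1/15120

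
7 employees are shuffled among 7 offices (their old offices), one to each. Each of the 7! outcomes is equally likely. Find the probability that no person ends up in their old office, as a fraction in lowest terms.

103/280

Favorable outcomes: !7 = 1854.
Total outcomes: 7! = 5040.
Probability = 1854/5040 = 103/280.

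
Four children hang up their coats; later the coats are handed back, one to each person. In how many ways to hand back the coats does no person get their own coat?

!4 is the nearest integer to 4!/e.
4! = 24, and 24/e ≈ 8.83, so !4 = 9.

9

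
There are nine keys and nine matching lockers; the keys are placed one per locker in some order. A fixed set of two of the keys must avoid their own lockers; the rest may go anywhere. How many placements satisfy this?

Inclusion-exclusion on the 2 forbidden self-matches:
Σ_{j=0}^{2} (-1)^j C(2,j)(9-j)!
= C(2,0)·9! - C(2,1)·8! + C(2,2)·7!
= 362880 - 80640 + 5040
= 287280

287280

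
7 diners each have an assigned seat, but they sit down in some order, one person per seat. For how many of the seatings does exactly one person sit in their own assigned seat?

1855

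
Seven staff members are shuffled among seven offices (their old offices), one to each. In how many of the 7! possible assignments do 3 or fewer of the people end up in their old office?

Sum C(7,i)·!(7-i) for i = 0..3:
  i=0: C(7,0)·!7 = 1·1854 = 1854
  i=1: C(7,1)·!6 = 7·265 = 1855
  i=2: C(7,2)·!5 = 21·44 = 924
  i=3: C(7,3)·!4 = 35·9 = 315
Total = 4948.

4948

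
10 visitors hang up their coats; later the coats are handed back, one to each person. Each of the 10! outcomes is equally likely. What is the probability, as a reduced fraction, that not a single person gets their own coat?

Favorable outcomes: !10 = 1334961.
Total outcomes: 10! = 3628800.
Probability = 1334961/3628800 = 16481/44800.

16481/44800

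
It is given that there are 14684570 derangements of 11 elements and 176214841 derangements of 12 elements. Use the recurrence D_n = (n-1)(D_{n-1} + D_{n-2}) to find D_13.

2290792932

D_13 = (13-1)·(D_12 + D_11) = 12·(176214841 + 14684570) = 12·190899411 = 2290792932.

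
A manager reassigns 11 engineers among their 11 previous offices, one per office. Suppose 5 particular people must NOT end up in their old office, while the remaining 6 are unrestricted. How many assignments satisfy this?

25022880

Let A_j be the event that the j-th constrained one is fixed. By inclusion-exclusion over the 5 events:
Σ_{j=0}^{5} (-1)^j C(5,j)(11-j)!
= C(5,0)·11! - C(5,1)·10! + C(5,2)·9! - C(5,3)·8! + C(5,4)·7! - C(5,5)·6!
= 39916800 - 18144000 + 3628800 - 403200 + 25200 - 720
= 25022880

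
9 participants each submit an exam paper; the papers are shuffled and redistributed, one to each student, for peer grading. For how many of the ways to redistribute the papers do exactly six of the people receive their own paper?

Pick the 6 fixed positions: C(9,6) = 84 ways.
The remaining 3 must be deranged: !3 = 2.
Total: 84 × 2 = 168.

168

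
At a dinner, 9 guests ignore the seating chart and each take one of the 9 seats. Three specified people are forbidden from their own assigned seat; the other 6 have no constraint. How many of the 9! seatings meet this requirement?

256320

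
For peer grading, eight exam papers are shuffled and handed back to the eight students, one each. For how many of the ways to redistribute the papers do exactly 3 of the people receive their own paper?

2464

Pick the 3 fixed positions: C(8,3) = 56 ways.
The other 5 form a derangement: !5 = 44.
Total: 56 × 44 = 2464.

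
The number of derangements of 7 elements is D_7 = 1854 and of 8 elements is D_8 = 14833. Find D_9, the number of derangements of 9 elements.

133496

D_9 = (9-1)·(D_8 + D_7) = 8·(14833 + 1854) = 8·16687 = 133496.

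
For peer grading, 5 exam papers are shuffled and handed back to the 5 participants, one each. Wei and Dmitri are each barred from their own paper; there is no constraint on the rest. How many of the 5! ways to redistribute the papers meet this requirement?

78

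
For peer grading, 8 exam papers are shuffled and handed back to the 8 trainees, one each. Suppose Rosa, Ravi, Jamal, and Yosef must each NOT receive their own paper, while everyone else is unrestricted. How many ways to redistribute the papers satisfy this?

Inclusion-exclusion on the 4 forbidden self-matches:
Σ_{j=0}^{4} (-1)^j C(4,j)(8-j)!
= C(4,0)·8! - C(4,1)·7! + C(4,2)·6! - C(4,3)·5! + C(4,4)·4!
= 40320 - 20160 + 4320 - 480 + 24
= 24024

24024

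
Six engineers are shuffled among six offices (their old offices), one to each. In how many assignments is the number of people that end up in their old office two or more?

Sum C(6,i)·!(6-i) for i = 2..6:
  i=2: C(6,2)·!4 = 15·9 = 135
  i=3: C(6,3)·!3 = 20·2 = 40
  i=4: C(6,4)·!2 = 15·1 = 15
  i=5: C(6,5)·!1 = 6·0 = 0
  i=6: C(6,6)·!0 = 1·1 = 1
Total = 191.

191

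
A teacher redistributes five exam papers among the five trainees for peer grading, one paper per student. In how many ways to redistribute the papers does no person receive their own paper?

44

The subfactorial !5 = [5!/e] (nearest integer).
5! = 120, and 120/e ≈ 44.15, so !5 = 44.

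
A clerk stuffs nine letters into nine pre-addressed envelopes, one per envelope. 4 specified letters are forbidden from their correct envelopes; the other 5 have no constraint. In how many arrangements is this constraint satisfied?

229080

Inclusion-exclusion on the 4 forbidden self-matches:
Σ_{j=0}^{4} (-1)^j C(4,j)(9-j)!
= C(4,0)·9! - C(4,1)·8! + C(4,2)·7! - C(4,3)·6! + C(4,4)·5!
= 362880 - 161280 + 30240 - 2880 + 120
= 229080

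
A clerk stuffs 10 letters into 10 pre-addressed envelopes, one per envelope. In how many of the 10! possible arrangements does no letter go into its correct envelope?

1334961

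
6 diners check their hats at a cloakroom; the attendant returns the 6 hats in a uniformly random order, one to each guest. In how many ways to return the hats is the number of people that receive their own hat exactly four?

Pick the 4 fixed positions: C(6,4) = 15 ways.
The other 2 form a derangement: !2 = 1.
Total: 15 × 1 = 15.

15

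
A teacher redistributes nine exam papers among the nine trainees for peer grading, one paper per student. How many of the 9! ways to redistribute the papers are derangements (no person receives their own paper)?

The subfactorial !9 = [9!/e] (nearest integer).
9! = 362880, and 362880/e ≈ 133496.09, so !9 = 133496.

133496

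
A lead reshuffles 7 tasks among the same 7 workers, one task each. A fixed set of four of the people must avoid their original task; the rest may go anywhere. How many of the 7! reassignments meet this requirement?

2790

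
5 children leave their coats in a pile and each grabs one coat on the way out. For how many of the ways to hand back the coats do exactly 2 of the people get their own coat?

20

Choose which 2 of the 5 are fixed: C(5,2) = 10.
The remaining 3 must be deranged: !3 = 2.
Total: 10 × 2 = 20.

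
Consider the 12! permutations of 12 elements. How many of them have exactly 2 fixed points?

88107426

Choose which 2 of the 12 are fixed: C(12,2) = 66.
The remaining 10 must be deranged: !10 = 1334961.
Total: 66 × 1334961 = 88107426.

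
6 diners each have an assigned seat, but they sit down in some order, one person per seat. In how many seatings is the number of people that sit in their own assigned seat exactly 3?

40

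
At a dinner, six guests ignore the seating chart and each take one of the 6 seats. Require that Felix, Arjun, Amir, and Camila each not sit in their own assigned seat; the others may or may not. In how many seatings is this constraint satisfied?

Inclusion-exclusion on the 4 forbidden self-matches:
Σ_{j=0}^{4} (-1)^j C(4,j)(6-j)!
= C(4,0)·6! - C(4,1)·5! + C(4,2)·4! - C(4,3)·3! + C(4,4)·2!
= 720 - 480 + 144 - 24 + 2
= 362

362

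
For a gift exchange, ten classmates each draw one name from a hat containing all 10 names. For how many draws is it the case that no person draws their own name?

1334961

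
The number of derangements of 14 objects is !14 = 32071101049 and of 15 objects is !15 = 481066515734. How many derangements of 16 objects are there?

!16 = (16-1)·(!15 + !14) = 15·(481066515734 + 32071101049) = 15·513137616783 = 7697064251745.

7697064251745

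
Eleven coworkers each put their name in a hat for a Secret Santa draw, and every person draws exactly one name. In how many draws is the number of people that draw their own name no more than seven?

39916414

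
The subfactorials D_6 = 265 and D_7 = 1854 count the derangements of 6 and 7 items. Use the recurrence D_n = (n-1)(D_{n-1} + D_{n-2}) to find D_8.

D_8 = (8-1)·(D_7 + D_6) = 7·(1854 + 265) = 7·2119 = 14833.

14833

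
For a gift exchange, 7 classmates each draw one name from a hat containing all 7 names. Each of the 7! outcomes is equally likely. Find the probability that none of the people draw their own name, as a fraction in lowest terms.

Favorable outcomes: !7 = 1854.
Total outcomes: 7! = 5040.
Probability = 1854/5040 = 103/280.

103/280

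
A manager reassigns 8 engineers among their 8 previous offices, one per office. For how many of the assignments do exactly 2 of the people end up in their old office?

7420

Choose which 2 of the 8 are fixed: C(8,2) = 28.
The remaining 6 must be deranged: !6 = 265.
Total: 28 × 265 = 7420.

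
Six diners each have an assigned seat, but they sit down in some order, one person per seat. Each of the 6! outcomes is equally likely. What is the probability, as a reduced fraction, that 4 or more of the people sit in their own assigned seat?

1/45

Favorable outcomes: Σ_{i≥4} C(6,i)·!(6-i) = 15·1 + 6·0 + 1·1 = 16.
Total outcomes: 6! = 720.
Probability = 16/720 = 1/45.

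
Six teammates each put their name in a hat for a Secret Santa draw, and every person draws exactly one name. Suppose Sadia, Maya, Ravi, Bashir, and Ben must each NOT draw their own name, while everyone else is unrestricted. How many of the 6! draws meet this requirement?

Let A_j be the event that the j-th constrained one is fixed. By inclusion-exclusion over the 5 events:
Σ_{j=0}^{5} (-1)^j C(5,j)(6-j)!
= C(5,0)·6! - C(5,1)·5! + C(5,2)·4! - C(5,3)·3! + C(5,4)·2! - C(5,5)·1!
= 720 - 600 + 240 - 60 + 10 - 1
= 309

309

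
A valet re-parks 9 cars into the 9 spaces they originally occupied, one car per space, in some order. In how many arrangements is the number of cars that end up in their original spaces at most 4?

# with exactly i fixed is C(9,i)·!(9-i); sum over i=0..4:
  i=0: C(9,0)·!9 = 1·133496 = 133496
  i=1: C(9,1)·!8 = 9·14833 = 133497
  i=2: C(9,2)·!7 = 36·1854 = 66744
  i=3: C(9,3)·!6 = 84·265 = 22260
  i=4: C(9,4)·!5 = 126·44 = 5544
Total = 361541.

361541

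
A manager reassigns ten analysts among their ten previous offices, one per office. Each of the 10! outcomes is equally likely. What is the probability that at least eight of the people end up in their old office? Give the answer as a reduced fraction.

Favorable outcomes: Σ_{i≥8} C(10,i)·!(10-i) = 45·1 + 10·0 + 1·1 = 46.
Total outcomes: 10! = 3628800.
Probability = 46/3628800 = 23/1814400.

23/1814400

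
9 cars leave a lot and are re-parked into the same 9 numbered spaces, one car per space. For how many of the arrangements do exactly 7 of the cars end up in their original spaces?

36

Choose which 7 of the 9 are fixed: C(9,7) = 36.
The remaining 2 must be deranged: !2 = 1.
Total: 36 × 1 = 36.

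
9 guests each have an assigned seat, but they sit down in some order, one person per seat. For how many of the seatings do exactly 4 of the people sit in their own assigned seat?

Choose which 4 of the 9 are fixed: C(9,4) = 126.
The remaining 5 must be deranged: !5 = 44.
Total: 126 × 44 = 5544.

5544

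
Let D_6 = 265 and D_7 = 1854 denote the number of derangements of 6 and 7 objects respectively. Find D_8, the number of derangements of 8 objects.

D_8 = (8-1)·(D_7 + D_6) = 7·(1854 + 265) = 7·2119 = 14833.

14833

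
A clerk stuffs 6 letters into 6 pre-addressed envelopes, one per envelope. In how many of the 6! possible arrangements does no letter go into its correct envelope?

265

!6 = 6! · Σ_{k=0}^{6} (-1)^k/k!
= 6! - 6!/1! + 6!/2! - 6!/3! + 6!/4! - 6!/5! + 6!/6!
= 720 - 720 + 360 - 120 + 30 - 6 + 1
= 265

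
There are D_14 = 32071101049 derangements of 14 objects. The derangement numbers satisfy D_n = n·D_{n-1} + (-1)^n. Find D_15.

481066515734

D_15 = 15·32071101049 - 1 = 481066515734.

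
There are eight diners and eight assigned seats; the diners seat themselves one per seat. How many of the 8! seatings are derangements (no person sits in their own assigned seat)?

!8 is the nearest integer to 8!/e.
8! = 40320, and 40320/e ≈ 14832.90, so !8 = 14833.

14833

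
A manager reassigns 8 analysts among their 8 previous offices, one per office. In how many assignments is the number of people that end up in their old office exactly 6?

Pick the 6 fixed positions: C(8,6) = 28 ways.
The remaining 2 must be deranged: !2 = 1.
Total: 28 × 1 = 28.

28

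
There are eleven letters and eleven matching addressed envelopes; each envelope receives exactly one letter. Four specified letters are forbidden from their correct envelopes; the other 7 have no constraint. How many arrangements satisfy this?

27422640

Let A_j be the event that the j-th constrained one is fixed. By inclusion-exclusion over the 4 events:
Σ_{j=0}^{4} (-1)^j C(4,j)(11-j)!
= C(4,0)·11! - C(4,1)·10! + C(4,2)·9! - C(4,3)·8! + C(4,4)·7!
= 39916800 - 14515200 + 2177280 - 161280 + 5040
= 27422640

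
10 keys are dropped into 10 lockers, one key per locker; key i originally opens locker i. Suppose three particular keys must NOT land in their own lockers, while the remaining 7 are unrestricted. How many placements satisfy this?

2656080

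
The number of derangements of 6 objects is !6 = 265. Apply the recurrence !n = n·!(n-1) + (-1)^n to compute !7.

1854

!7 = 7·265 - 1 = 1854.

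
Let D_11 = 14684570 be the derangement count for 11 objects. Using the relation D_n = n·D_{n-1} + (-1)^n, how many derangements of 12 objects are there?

D_12 = 12·14684570 + 1 = 176214841.

176214841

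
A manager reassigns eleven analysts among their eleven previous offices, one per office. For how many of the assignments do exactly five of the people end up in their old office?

122430

Choose which 5 of the 11 are fixed: C(11,5) = 462.
The other 6 form a derangement: !6 = 265.
Total: 462 × 265 = 122430.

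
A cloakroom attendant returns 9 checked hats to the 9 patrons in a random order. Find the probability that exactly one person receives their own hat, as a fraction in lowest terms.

2119/5760

Favorable outcomes: C(9,1)·!8 = 9·14833 = 133497.
Total outcomes: 9! = 362880.
Probability = 133497/362880 = 2119/5760.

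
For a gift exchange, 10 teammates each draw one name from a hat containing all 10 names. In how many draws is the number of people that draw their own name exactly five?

Pick the 5 fixed positions: C(10,5) = 252 ways.
The other 5 form a derangement: !5 = 44.
Total: 252 × 44 = 11088.

11088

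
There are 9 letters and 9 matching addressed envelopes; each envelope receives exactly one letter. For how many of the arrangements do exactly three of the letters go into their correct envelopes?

22260

Choose which 3 of the 9 are fixed: C(9,3) = 84.
The remaining 6 must be deranged: !6 = 265.
Total: 84 × 265 = 22260.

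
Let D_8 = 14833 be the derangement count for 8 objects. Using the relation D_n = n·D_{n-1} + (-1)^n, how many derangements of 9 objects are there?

133496

D_9 = 9·14833 - 1 = 133496.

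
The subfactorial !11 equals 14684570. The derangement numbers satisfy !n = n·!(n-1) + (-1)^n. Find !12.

176214841

!12 = 12·14684570 + 1 = 176214841.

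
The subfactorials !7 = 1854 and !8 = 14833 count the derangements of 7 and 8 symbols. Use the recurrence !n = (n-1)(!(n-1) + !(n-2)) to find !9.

133496

!9 = (9-1)·(!8 + !7) = 8·(14833 + 1854) = 8·16687 = 133496.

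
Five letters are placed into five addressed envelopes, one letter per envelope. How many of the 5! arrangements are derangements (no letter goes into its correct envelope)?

44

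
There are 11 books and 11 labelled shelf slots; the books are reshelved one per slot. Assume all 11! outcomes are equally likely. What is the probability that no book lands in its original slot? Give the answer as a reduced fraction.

Favorable outcomes: !11 = 14684570.
Total outcomes: 11! = 39916800.
Probability = 14684570/39916800 = 1468457/3991680.

1468457/3991680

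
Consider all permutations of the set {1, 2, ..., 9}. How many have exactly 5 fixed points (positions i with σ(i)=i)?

Choose which 5 of the 9 are fixed: C(9,5) = 126.
The remaining 4 must be deranged: !4 = 9.
Total: 126 × 9 = 1134.

1134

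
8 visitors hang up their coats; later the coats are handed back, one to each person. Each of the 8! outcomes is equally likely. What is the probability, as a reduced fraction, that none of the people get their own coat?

2119/5760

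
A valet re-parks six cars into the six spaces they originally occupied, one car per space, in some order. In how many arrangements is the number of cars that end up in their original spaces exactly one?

264

Choose which one of the 6 is fixed: C(6,1) = 6.
The remaining 5 must be deranged: !5 = 44.
Total: 6 × 44 = 264.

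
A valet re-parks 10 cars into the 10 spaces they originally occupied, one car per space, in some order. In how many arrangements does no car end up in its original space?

1334961

!10 is the nearest integer to 10!/e.
10! = 3628800, and 3628800/e ≈ 1334960.92, so !10 = 1334961.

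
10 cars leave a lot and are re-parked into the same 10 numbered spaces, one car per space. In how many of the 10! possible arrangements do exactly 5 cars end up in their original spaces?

11088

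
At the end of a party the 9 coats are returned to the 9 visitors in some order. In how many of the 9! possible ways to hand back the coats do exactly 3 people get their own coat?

Pick the 3 fixed positions: C(9,3) = 84 ways.
The other 6 form a derangement: !6 = 265.
Total: 84 × 265 = 22260.

22260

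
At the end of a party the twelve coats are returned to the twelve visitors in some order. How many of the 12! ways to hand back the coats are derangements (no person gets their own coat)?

By inclusion-exclusion, !12 = Σ (-1)^k · 12!/k! for k=0..12
= 12! - 12!/1! + 12!/2! - 12!/3! + 12!/4! - 12!/5! + 12!/6! - 12!/7! + 12!/8! - 12!/9! + 12!/10! - 12!/11! + 12!/12!
= 479001600 - 479001600 + 239500800 - 79833600 + 19958400 - 3991680 + 665280 - 95040 + 11880 - 1320 + 132 - 12 + 1
= 176214841

176214841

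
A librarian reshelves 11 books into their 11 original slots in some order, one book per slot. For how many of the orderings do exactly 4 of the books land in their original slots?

Choose which 4 of the 11 are fixed: C(11,4) = 330.
The remaining 7 must be deranged: !7 = 1854.
Total: 330 × 1854 = 611820.

611820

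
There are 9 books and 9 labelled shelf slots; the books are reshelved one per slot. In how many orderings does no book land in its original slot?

133496

!9 is the nearest integer to 9!/e.
9! = 362880, and 362880/e ≈ 133496.09, so !9 = 133496.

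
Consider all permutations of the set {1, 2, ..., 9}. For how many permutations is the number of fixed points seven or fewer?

Sum C(9,i)·!(9-i) for i = 0..7:
  i=0: C(9,0)·!9 = 1·133496 = 133496
  i=1: C(9,1)·!8 = 9·14833 = 133497
  i=2: C(9,2)·!7 = 36·1854 = 66744
  i=3: C(9,3)·!6 = 84·265 = 22260
  i=4: C(9,4)·!5 = 126·44 = 5544
  i=5: C(9,5)·!4 = 126·9 = 1134
  i=6: C(9,6)·!3 = 84·2 = 168
  i=7: C(9,7)·!2 = 36·1 = 36
Total = 362879.

362879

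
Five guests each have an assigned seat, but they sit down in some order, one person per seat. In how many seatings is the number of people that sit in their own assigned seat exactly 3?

10

Choose which 3 of the 5 are fixed: C(5,3) = 10.
The other 2 form a derangement: !2 = 1.
Total: 10 × 1 = 10.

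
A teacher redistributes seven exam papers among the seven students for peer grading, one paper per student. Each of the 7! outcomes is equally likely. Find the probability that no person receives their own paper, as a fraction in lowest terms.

Favorable outcomes: !7 = 1854.
Total outcomes: 7! = 5040.
Probability = 1854/5040 = 103/280.

103/280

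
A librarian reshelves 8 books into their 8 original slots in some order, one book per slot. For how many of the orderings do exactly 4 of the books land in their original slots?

Choose which 4 of the 8 are fixed: C(8,4) = 70.
The remaining 4 must be deranged: !4 = 9.
Total: 70 × 9 = 630.

630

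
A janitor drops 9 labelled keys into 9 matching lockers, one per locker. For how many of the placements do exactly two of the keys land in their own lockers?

66744

Pick the 2 fixed positions: C(9,2) = 36 ways.
The other 7 form a derangement: !7 = 1854.
Total: 36 × 1854 = 66744.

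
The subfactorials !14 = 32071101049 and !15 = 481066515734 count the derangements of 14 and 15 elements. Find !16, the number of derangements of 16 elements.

!16 = (16-1)·(!15 + !14) = 15·(481066515734 + 32071101049) = 15·513137616783 = 7697064251745.

7697064251745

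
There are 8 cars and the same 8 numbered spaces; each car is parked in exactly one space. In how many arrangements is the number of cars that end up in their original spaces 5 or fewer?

40291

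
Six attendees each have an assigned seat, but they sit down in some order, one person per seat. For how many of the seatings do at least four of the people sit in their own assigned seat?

16

Sum C(6,i)·!(6-i) for i = 4..6:
  i=4: C(6,4)·!2 = 15·1 = 15
  i=5: C(6,5)·!1 = 6·0 = 0
  i=6: C(6,6)·!0 = 1·1 = 1
Total = 16.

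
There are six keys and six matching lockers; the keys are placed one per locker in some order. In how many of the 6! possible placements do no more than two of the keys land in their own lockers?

664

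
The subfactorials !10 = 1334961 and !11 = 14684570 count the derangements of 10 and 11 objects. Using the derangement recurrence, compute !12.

176214841

!12 = (12-1)·(!11 + !10) = 11·(14684570 + 1334961) = 11·16019531 = 176214841.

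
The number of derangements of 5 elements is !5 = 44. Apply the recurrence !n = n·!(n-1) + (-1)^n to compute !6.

265

!6 = 6·44 + 1 = 265.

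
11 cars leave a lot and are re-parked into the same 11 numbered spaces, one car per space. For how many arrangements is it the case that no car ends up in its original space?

The number of derangements of 11 is !11 = Σ_{k=0}^{11} (-1)^k·11!/k!
= 11! - 11!/1! + 11!/2! - 11!/3! + 11!/4! - 11!/5! + 11!/6! - 11!/7! + 11!/8! - 11!/9! + 11!/10! - 11!/11!
= 39916800 - 39916800 + 19958400 - 6652800 + 1663200 - 332640 + 55440 - 7920 + 990 - 110 + 11 - 1
= 14684570

14684570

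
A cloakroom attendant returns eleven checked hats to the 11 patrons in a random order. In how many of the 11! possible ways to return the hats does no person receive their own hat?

14684570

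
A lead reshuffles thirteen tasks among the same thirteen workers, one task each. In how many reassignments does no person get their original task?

!13 is the nearest integer to 13!/e.
13! = 6227020800, and 6227020800/e ≈ 2290792932.07, so !13 = 2290792932.

2290792932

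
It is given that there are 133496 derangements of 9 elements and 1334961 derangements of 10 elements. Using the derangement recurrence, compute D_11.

14684570

D_11 = (11-1)·(D_10 + D_9) = 10·(1334961 + 133496) = 10·1468457 = 14684570.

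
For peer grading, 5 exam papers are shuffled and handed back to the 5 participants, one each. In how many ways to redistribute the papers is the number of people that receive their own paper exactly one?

45

Choose which one of the 5 is fixed: C(5,1) = 5.
The other 4 form a derangement: !4 = 9.
Total: 5 × 9 = 45.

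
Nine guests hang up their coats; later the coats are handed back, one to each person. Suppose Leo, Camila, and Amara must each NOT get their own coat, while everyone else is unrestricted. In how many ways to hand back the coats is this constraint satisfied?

Inclusion-exclusion on the 3 forbidden self-matches:
Σ_{j=0}^{3} (-1)^j C(3,j)(9-j)!
= C(3,0)·9! - C(3,1)·8! + C(3,2)·7! - C(3,3)·6!
= 362880 - 120960 + 15120 - 720
= 256320

256320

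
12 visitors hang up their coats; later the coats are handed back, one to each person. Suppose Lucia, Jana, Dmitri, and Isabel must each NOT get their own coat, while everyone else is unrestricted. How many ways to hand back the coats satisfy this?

Let A_j be the event that the j-th constrained one is fixed. By inclusion-exclusion over the 4 events:
Σ_{j=0}^{4} (-1)^j C(4,j)(12-j)!
= C(4,0)·12! - C(4,1)·11! + C(4,2)·10! - C(4,3)·9! + C(4,4)·8!
= 479001600 - 159667200 + 21772800 - 1451520 + 40320
= 339696000

339696000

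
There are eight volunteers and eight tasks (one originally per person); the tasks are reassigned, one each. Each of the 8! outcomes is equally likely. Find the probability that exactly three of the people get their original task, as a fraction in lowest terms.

11/180

Favorable outcomes: C(8,3)·!5 = 56·44 = 2464.
Total outcomes: 8! = 40320.
Probability = 2464/40320 = 11/180.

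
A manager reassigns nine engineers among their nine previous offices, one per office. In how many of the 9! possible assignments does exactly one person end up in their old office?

133497

Pick the single fixed position: C(9,1) = 9 ways.
The other 8 form a derangement: !8 = 14833.
Total: 9 × 14833 = 133497.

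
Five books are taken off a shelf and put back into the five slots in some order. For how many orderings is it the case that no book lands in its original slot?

44

Use !n = (n-1)(!(n-1) + !(n-2)).
!5 = 4·(9 + 2) = 4·11 = 44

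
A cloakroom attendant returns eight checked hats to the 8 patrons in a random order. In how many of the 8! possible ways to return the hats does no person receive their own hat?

Use !n = (n-1)(!(n-1) + !(n-2)).
!8 = 7·(1854 + 265) = 7·2119 = 14833

14833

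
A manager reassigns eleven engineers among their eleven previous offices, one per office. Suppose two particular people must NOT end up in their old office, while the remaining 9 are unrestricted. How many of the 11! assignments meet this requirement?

Let A_j be the event that the j-th constrained one is fixed. By inclusion-exclusion over the 2 events:
Σ_{j=0}^{2} (-1)^j C(2,j)(11-j)!
= C(2,0)·11! - C(2,1)·10! + C(2,2)·9!
= 39916800 - 7257600 + 362880
= 33022080

33022080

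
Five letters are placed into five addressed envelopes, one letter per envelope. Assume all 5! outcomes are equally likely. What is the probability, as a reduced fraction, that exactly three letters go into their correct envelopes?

Favorable outcomes: C(5,3)·!2 = 10·1 = 10.
Total outcomes: 5! = 120.
Probability = 10/120 = 1/12.

1/12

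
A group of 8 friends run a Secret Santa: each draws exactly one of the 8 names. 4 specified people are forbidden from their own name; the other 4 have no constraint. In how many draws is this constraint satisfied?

24024

Let A_j be the event that the j-th constrained one is fixed. By inclusion-exclusion over the 4 events:
Σ_{j=0}^{4} (-1)^j C(4,j)(8-j)!
= C(4,0)·8! - C(4,1)·7! + C(4,2)·6! - C(4,3)·5! + C(4,4)·4!
= 40320 - 20160 + 4320 - 480 + 24
= 24024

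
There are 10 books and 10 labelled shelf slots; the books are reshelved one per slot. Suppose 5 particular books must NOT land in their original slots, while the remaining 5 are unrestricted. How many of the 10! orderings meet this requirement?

Inclusion-exclusion on the 5 forbidden self-matches:
Σ_{j=0}^{5} (-1)^j C(5,j)(10-j)!
= C(5,0)·10! - C(5,1)·9! + C(5,2)·8! - C(5,3)·7! + C(5,4)·6! - C(5,5)·5!
= 3628800 - 1814400 + 403200 - 50400 + 3600 - 120
= 2170680

2170680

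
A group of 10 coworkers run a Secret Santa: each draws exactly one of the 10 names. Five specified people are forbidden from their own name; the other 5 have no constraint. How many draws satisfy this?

Inclusion-exclusion on the 5 forbidden self-matches:
Σ_{j=0}^{5} (-1)^j C(5,j)(10-j)!
= C(5,0)·10! - C(5,1)·9! + C(5,2)·8! - C(5,3)·7! + C(5,4)·6! - C(5,5)·5!
= 3628800 - 1814400 + 403200 - 50400 + 3600 - 120
= 2170680

2170680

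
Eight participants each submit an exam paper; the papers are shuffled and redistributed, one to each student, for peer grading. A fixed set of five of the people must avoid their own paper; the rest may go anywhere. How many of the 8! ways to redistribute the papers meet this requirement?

21234

Let A_j be the event that the j-th constrained one is fixed. By inclusion-exclusion over the 5 events:
Σ_{j=0}^{5} (-1)^j C(5,j)(8-j)!
= C(5,0)·8! - C(5,1)·7! + C(5,2)·6! - C(5,3)·5! + C(5,4)·4! - C(5,5)·3!
= 40320 - 25200 + 7200 - 1200 + 120 - 6
= 21234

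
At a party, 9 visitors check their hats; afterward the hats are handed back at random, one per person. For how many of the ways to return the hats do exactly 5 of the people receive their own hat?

1134

Pick the 5 fixed positions: C(9,5) = 126 ways.
The remaining 4 must be deranged: !4 = 9.
Total: 126 × 9 = 1134.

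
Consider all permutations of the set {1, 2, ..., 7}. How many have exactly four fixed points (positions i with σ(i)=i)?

Choose which 4 of the 7 are fixed: C(7,4) = 35.
The remaining 3 must be deranged: !3 = 2.
Total: 35 × 2 = 70.

70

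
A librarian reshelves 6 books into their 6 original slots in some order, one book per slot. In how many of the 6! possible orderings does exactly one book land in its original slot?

264

Pick the single fixed position: C(6,1) = 6 ways.
The remaining 5 must be deranged: !5 = 44.
Total: 6 × 44 = 264.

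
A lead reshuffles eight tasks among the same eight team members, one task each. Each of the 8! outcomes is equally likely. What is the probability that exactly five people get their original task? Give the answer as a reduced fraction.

Favorable outcomes: C(8,5)·!3 = 56·2 = 112.
Total outcomes: 8! = 40320.
Probability = 112/40320 = 1/360.

1/360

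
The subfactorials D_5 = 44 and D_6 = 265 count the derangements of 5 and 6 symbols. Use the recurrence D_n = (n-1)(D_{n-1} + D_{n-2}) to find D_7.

D_7 = (7-1)·(D_6 + D_5) = 6·(265 + 44) = 6·309 = 1854.

1854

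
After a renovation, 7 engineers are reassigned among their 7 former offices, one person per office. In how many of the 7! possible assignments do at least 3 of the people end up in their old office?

407

# with exactly i fixed is C(7,i)·!(7-i); sum over i=3..7:
  i=3: C(7,3)·!4 = 35·9 = 315
  i=4: C(7,4)·!3 = 35·2 = 70
  i=5: C(7,5)·!2 = 21·1 = 21
  i=6: C(7,6)·!1 = 7·0 = 0
  i=7: C(7,7)·!0 = 1·1 = 1
Total = 407.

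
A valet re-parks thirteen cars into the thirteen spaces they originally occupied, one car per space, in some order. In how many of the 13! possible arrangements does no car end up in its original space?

Use !n = (n-1)(!(n-1) + !(n-2)).
!13 = 12·(176214841 + 14684570) = 12·190899411 = 2290792932

2290792932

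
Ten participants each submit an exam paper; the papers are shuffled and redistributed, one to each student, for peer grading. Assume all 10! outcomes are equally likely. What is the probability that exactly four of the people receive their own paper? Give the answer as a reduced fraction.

53/3456

Favorable outcomes: C(10,4)·!6 = 210·265 = 55650.
Total outcomes: 10! = 3628800.
Probability = 55650/3628800 = 53/3456.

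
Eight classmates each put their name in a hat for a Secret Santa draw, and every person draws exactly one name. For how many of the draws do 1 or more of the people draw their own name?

25487

# with exactly i fixed is C(8,i)·!(8-i); sum over i=1..8:
  i=1: C(8,1)·!7 = 8·1854 = 14832
  i=2: C(8,2)·!6 = 28·265 = 7420
  i=3: C(8,3)·!5 = 56·44 = 2464
  i=4: C(8,4)·!4 = 70·9 = 630
  i=5: C(8,5)·!3 = 56·2 = 112
  i=6: C(8,6)·!2 = 28·1 = 28
  i=7: C(8,7)·!1 = 8·0 = 0
  i=8: C(8,8)·!0 = 1·1 = 1
Total = 25487.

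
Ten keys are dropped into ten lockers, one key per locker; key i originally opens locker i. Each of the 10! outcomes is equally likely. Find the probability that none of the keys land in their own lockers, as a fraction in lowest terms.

16481/44800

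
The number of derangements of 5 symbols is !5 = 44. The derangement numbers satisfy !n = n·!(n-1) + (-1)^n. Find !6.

!6 = 6·44 + 1 = 265.

265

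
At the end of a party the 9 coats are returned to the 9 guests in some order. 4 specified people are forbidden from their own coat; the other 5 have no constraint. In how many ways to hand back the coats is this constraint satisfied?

Let A_j be the event that the j-th constrained one is fixed. By inclusion-exclusion over the 4 events:
Σ_{j=0}^{4} (-1)^j C(4,j)(9-j)!
= C(4,0)·9! - C(4,1)·8! + C(4,2)·7! - C(4,3)·6! + C(4,4)·5!
= 362880 - 161280 + 30240 - 2880 + 120
= 229080

229080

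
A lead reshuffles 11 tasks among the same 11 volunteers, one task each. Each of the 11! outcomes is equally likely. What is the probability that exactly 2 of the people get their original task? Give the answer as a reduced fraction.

Favorable outcomes: C(11,2)·!9 = 55·133496 = 7342280.
Total outcomes: 11! = 39916800.
Probability = 7342280/39916800 = 16687/90720.

16687/90720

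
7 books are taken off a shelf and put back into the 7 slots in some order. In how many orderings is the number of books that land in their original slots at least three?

407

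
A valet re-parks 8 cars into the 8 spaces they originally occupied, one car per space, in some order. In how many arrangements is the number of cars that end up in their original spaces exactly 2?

Choose which 2 of the 8 are fixed: C(8,2) = 28.
The remaining 6 must be deranged: !6 = 265.
Total: 28 × 265 = 7420.

7420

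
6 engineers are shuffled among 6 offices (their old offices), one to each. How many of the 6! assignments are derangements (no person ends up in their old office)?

265

Recurrence: !6 = 5·(!5 + !4).
!6 = 5·(44 + 9) = 5·53 = 265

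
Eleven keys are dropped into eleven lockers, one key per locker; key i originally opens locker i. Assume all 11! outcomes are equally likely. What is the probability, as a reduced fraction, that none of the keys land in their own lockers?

1468457/3991680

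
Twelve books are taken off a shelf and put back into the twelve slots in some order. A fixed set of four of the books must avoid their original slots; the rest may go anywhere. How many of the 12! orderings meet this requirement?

Let A_j be the event that the j-th constrained one is fixed. By inclusion-exclusion over the 4 events:
Σ_{j=0}^{4} (-1)^j C(4,j)(12-j)!
= C(4,0)·12! - C(4,1)·11! + C(4,2)·10! - C(4,3)·9! + C(4,4)·8!
= 479001600 - 159667200 + 21772800 - 1451520 + 40320
= 339696000

339696000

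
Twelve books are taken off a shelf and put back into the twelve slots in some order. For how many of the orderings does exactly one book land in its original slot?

176214840

Pick the single fixed position: C(12,1) = 12 ways.
The other 11 form a derangement: !11 = 14684570.
Total: 12 × 14684570 = 176214840.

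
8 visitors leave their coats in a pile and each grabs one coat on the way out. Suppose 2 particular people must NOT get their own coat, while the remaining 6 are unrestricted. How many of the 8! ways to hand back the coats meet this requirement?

Inclusion-exclusion on the 2 forbidden self-matches:
Σ_{j=0}^{2} (-1)^j C(2,j)(8-j)!
= C(2,0)·8! - C(2,1)·7! + C(2,2)·6!
= 40320 - 10080 + 720
= 30960

30960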